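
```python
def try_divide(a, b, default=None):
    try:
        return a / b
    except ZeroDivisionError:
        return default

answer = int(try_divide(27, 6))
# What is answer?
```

Step-by-step execution trace:
1. `try_divide(27, 6)` enters try: `return 27 / 6` → returns 4.5. No exception raised.
2. `except ZeroDivisionError` is skipped.
3. `int(4.5)` → 4 → answer = 4.
Result: 4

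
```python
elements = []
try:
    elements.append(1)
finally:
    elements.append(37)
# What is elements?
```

Step-by-step execution trace:
1. try: `elements.append(1)` → elements = [1].
2. The try body completes without raising.
3. finally always runs: `elements.append(37)` → elements = [1, 37].
Result: [1, 37]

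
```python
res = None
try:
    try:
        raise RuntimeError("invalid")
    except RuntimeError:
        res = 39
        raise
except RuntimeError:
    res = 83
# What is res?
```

Step-by-step execution trace:
1. Inner try: `raise RuntimeError("invalid")` raises RuntimeError.
2. Inner `except RuntimeError` matches → res = 39.
3. bare `raise` re-raises the same RuntimeError.
4. Outer `except RuntimeError` matches → res = 83.
Result: 83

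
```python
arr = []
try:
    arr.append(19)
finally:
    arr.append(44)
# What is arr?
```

Step-by-step execution trace:
1. try: `arr.append(19)` → arr = [19].
2. The try body completes without raising.
3. finally always runs: `arr.append(44)` → arr = [19, 44].
Result: [19, 44]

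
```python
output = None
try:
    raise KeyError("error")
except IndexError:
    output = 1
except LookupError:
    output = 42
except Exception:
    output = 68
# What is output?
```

Step-by-step execution trace:
1. `raise KeyError(...)` raises KeyError.
2. `except IndexError` does not match (KeyError is not a subclass of IndexError); skipped.
3. `except LookupError` matches (KeyError is a subclass of LookupError) → output = 42.
4. `except Exception` is not reached.
Result: 42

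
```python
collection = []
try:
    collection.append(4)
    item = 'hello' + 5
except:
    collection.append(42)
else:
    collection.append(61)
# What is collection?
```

Step-by-step execution trace:
1. try: `collection.append(4)` → collection = [4].
2. `item = 'hello' + 5` raises TypeError.
3. bare `except` matches → `collection.append(42)` → collection = [4, 42].
4. `else` is skipped (an exception was raised).
Result: [4, 42]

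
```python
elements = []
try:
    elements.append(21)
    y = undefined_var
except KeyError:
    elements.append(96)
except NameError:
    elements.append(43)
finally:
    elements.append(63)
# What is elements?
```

Step-by-step execution trace:
1. try: `elements.append(21)` → elements = [21].
2. `y = undefined_var` raises NameError.
3. `except KeyError` does not match NameError; skipped.
4. `except NameError` matches → `elements.append(43)` → elements = [21, 43].
5. finally always runs: `elements.append(63)` → elements = [21, 43, 63].
Result: [21, 43, 63]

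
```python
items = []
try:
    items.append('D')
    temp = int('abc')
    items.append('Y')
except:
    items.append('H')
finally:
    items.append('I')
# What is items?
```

Step-by-step execution trace:
1. try: `items.append('D')` → items = ['D'].
2. `temp = int('abc')` raises ValueError; `items.append('Y')` is not reached.
3. bare `except` matches → `items.append('H')` → items = ['D', 'H'].
4. finally always runs: `items.append('I')` → items = ['D', 'H', 'I'].
Result: ['D', 'H', 'I']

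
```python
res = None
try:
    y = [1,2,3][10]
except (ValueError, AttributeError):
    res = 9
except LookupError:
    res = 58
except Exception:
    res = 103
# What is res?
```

Step-by-step execution trace:
1. `y = [1,2,3][10]` raises IndexError.
2. `except (ValueError, AttributeError)` does not match IndexError; skipped.
3. `except LookupError` matches (IndexError is a subclass of LookupError) → res = 58.
4. `except Exception` is not reached.
Result: 58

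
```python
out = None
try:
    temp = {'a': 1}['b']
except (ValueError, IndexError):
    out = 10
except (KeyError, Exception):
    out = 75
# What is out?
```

Step-by-step execution trace:
1. `temp = {'a': 1}['b']` raises KeyError.
2. `except (ValueError, IndexError)` does not match KeyError; skipped.
3. `except (KeyError, Exception)` matches (KeyError is in the tuple) → out = 75.
Result: 75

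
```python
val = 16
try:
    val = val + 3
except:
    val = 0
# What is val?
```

Step-by-step execution trace:
1. val starts at 16.
2. try: `val = val + 3` → val = 19. No exception raised.
3. `except` is skipped.
Result: 19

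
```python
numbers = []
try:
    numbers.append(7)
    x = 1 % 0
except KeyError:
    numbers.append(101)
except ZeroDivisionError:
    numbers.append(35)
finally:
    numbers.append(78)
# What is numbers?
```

Step-by-step execution trace:
1. try: `numbers.append(7)` → numbers = [7].
2. `x = 1 % 0` raises ZeroDivisionError.
3. `except KeyError` does not match ZeroDivisionError; skipped.
4. `except ZeroDivisionError` matches → `numbers.append(35)` → numbers = [7, 35].
5. finally always runs: `numbers.append(78)` → numbers = [7, 35, 78].
Result: [7, 35, 78]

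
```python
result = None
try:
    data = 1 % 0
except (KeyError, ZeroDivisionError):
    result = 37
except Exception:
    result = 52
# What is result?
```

Step-by-step execution trace:
1. `data = 1 % 0` raises ZeroDivisionError.
2. `except (KeyError, ZeroDivisionError)` matches (ZeroDivisionError is in the tuple) → result = 37.
3. `except Exception` is not reached.
Result: 37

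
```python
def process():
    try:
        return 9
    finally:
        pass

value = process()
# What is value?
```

Step-by-step execution trace:
1. `process()` enters try: `return 9` sets pending return value 9.
2. Before returning, `finally: pass` runs (no effect).
3. process() returns 9 → value = 9.
Result: 9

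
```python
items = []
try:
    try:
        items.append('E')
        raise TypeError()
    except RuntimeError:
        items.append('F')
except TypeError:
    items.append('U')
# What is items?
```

Step-by-step execution trace:
1. Inner try: `items.append('E')` → items = ['E'].
2. `raise TypeError()` raises TypeError.
3. Inner `except RuntimeError` does not match TypeError; exception propagates to outer try.
4. Outer `except TypeError` matches → `items.append('U')` → items = ['E', 'U'].
Result: ['E', 'U']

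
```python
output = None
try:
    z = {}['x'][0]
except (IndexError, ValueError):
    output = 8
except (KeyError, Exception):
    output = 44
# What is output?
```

Step-by-step execution trace:
1. `z = {}['x'][0]` raises KeyError.
2. `except (IndexError, ValueError)` does not match KeyError; skipped.
3. `except (KeyError, Exception)` matches (KeyError is in the tuple) → output = 44.
Result: 44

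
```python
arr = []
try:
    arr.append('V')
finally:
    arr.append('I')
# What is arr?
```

Step-by-step execution trace:
1. try: `arr.append('V')` → arr = ['V'].
2. The try body completes without raising.
3. finally always runs: `arr.append('I')` → arr = ['V', 'I'].
Result: ['V', 'I']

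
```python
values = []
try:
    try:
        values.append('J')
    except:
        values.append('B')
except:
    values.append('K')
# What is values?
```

Step-by-step execution trace:
1. Inner try: `values.append('J')` → values = ['J']. No exception raised.
2. Inner `except` is skipped.
3. Inner try completes normally; outer `except` is skipped.
Result: ['J']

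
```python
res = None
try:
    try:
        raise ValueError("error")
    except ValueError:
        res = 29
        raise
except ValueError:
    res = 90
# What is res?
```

Step-by-step execution trace:
1. Inner try: `raise ValueError("error")` raises ValueError.
2. Inner `except ValueError` matches → res = 29.
3. bare `raise` re-raises the same ValueError.
4. Outer `except ValueError` matches → res = 90.
Result: 90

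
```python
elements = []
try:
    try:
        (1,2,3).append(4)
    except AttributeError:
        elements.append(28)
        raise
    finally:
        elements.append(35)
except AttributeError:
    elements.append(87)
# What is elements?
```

Step-by-step execution trace:
1. Inner try: `(1,2,3).append(4)` raises AttributeError.
2. Inner `except AttributeError` matches → `elements.append(28)` → elements = [28].
3. bare `raise` re-raises AttributeError.
4. Inner `finally` runs during unwinding: `elements.append(35)` → elements = [28, 35].
5. Outer `except AttributeError` matches → `elements.append(87)` → elements = [28, 35, 87].
Result: [28, 35, 87]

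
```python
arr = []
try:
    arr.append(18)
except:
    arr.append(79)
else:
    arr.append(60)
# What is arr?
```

Step-by-step execution trace:
1. try: `arr.append(18)` → arr = [18]. No exception raised.
2. `except` is skipped.
3. `else` runs (try completed without exception): `arr.append(60)` → arr = [18, 60].
Result: [18, 60]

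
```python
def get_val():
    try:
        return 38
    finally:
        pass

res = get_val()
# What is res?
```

Step-by-step execution trace:
1. `get_val()` enters try: `return 38` sets pending return value 38.
2. Before returning, `finally: pass` runs (no effect).
3. get_val() returns 38 → res = 38.
Result: 38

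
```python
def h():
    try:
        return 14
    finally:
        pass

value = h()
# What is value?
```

Step-by-step execution trace:
1. `h()` enters try: `return 14` sets pending return value 14.
2. Before returning, `finally: pass` runs (no effect).
3. h() returns 14 → value = 14.
Result: 14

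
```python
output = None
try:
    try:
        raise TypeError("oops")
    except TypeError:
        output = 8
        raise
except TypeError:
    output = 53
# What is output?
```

Step-by-step execution trace:
1. Inner try: `raise TypeError("oops")` raises TypeError.
2. Inner `except TypeError` matches → output = 8.
3. bare `raise` re-raises the same TypeError.
4. Outer `except TypeError` matches → output = 53.
Result: 53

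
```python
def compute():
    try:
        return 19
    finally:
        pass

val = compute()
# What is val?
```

Step-by-step execution trace:
1. `compute()` enters try: `return 19` sets pending return value 19.
2. Before returning, `finally: pass` runs (no effect).
3. compute() returns 19 → val = 19.
Result: 19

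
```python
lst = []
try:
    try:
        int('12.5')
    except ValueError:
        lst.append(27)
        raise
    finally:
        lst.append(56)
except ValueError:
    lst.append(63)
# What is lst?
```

Step-by-step execution trace:
1. Inner try: `int('12.5')` raises ValueError.
2. Inner `except ValueError` matches → `lst.append(27)` → lst = [27].
3. bare `raise` re-raises ValueError.
4. Inner `finally` runs during unwinding: `lst.append(56)` → lst = [27, 56].
5. Outer `except ValueError` matches → `lst.append(63)` → lst = [27, 56, 63].
Result: [27, 56, 63]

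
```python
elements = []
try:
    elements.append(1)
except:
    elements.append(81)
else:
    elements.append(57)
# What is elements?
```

Step-by-step execution trace:
1. try: `elements.append(1)` → elements = [1]. No exception raised.
2. `except` is skipped.
3. `else` runs (try completed without exception): `elements.append(57)` → elements = [1, 57].
Result: [1, 57]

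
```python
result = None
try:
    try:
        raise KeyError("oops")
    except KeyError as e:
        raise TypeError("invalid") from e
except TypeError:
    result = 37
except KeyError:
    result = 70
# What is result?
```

Step-by-step execution trace:
1. Inner try raises KeyError; inner `except KeyError as e` catches it.
2. `raise TypeError(...) from e` raises TypeError (KeyError is attached as __cause__, but only TypeError is active).
3. Outer `except TypeError` matches → result = 37.
4. `except KeyError` is not reached.
Result: 37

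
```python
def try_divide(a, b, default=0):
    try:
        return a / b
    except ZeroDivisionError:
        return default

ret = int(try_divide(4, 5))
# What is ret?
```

Step-by-step execution trace:
1. `try_divide(4, 5)` enters try: `return 4 / 5` → returns 0.8. No exception raised.
2. `except ZeroDivisionError` is skipped.
3. `int(0.8)` → 0 → ret = 0.
Result: 0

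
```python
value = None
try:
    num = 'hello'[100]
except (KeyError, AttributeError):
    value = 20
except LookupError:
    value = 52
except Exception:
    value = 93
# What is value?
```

Step-by-step execution trace:
1. `num = 'hello'[100]` raises IndexError.
2. `except (KeyError, AttributeError)` does not match IndexError; skipped.
3. `except LookupError` matches (IndexError is a subclass of LookupError) → value = 52.
4. `except Exception` is not reached.
Result: 52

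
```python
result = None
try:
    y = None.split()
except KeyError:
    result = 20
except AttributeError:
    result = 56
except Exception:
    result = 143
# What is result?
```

Step-by-step execution trace:
1. `y = None.split()` raises AttributeError.
2. `except KeyError` does not match AttributeError; skipped.
3. `except AttributeError` matches → result = 56.
4. Remaining except clauses are skipped.
Result: 56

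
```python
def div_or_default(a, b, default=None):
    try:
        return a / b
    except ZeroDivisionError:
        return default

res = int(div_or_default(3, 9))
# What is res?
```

Step-by-step execution trace:
1. `div_or_default(3, 9)` enters try: `return 3 / 9` → returns 0.3333333333333333. No exception raised.
2. `except ZeroDivisionError` is skipped.
3. `int(0.3333333333333333)` → 0 → res = 0.
Result: 0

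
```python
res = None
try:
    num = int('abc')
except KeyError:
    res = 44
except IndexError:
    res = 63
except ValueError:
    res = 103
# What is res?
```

Step-by-step execution trace:
1. `num = int('abc')` raises ValueError.
2. `except KeyError` does not match ValueError; skipped.
3. `except IndexError` does not match ValueError; skipped.
4. `except ValueError` matches → res = 103.
Result: 103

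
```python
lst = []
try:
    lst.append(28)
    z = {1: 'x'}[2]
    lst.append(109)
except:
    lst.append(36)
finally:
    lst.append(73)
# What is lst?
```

Step-by-step execution trace:
1. try: `lst.append(28)` → lst = [28].
2. `z = {1: 'x'}[2]` raises KeyError; `lst.append(109)` is not reached.
3. bare `except` matches → `lst.append(36)` → lst = [28, 36].
4. finally always runs: `lst.append(73)` → lst = [28, 36, 73].
Result: [28, 36, 73]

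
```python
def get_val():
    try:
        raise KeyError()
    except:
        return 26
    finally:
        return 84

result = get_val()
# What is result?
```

Step-by-step execution trace:
1. `get_val()` enters try: `raise KeyError()` raises KeyError.
2. bare `except` matches → `return 26` sets pending return value 26.
3. Before returning, `finally: return 84` runs and overrides the pending return.
4. get_val() returns 84 → result = 84.
Result: 84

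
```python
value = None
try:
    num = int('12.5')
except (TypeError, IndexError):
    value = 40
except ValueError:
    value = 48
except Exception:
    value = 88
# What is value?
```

Step-by-step execution trace:
1. `num = int('12.5')` raises ValueError.
2. `except (TypeError, IndexError)` does not match ValueError; skipped.
3. `except ValueError` matches (exact type match) → value = 48.
4. `except Exception` is not reached.
Result: 48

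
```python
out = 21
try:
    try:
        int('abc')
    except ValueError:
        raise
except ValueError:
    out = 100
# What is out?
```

Step-by-step execution trace:
1. Inner try: `int('abc')` raises ValueError.
2. Inner `except ValueError` matches; bare `raise` re-raises the same ValueError.
3. Outer `except ValueError` matches → out = 100.
Result: 100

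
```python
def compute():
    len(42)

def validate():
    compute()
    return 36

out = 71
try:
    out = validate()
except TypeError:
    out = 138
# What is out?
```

Step-by-step execution trace:
1. out starts at 71.
2. try: `validate()` calls `compute()`.
3. `compute()` evaluates `len(42)`, which raises TypeError; it propagates through validate (uncaught).
4. `return 36` in validate is not reached; the assignment to out does not complete.
5. `except TypeError` matches → out = 138.
Result: 138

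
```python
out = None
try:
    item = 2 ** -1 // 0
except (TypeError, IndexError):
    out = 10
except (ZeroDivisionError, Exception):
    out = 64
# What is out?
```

Step-by-step execution trace:
1. `item = 2 ** -1 // 0` raises ZeroDivisionError.
2. `except (TypeError, IndexError)` does not match ZeroDivisionError; skipped.
3. `except (ZeroDivisionError, Exception)` matches (ZeroDivisionError is in the tuple) → out = 64.
Result: 64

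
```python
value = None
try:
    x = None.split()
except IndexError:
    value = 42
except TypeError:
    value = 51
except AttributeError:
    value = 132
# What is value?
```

Step-by-step execution trace:
1. `x = None.split()` raises AttributeError.
2. `except IndexError` does not match AttributeError; skipped.
3. `except TypeError` does not match AttributeError; skipped.
4. `except AttributeError` matches → value = 132.
Result: 132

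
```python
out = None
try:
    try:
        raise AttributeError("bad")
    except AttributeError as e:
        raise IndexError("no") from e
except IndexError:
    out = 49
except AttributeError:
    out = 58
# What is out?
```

Step-by-step execution trace:
1. Inner try raises AttributeError; inner `except AttributeError as e` catches it.
2. `raise IndexError(...) from e` raises IndexError (AttributeError is attached as __cause__, but only IndexError is active).
3. Outer `except IndexError` matches → out = 49.
4. `except AttributeError` is not reached.
Result: 49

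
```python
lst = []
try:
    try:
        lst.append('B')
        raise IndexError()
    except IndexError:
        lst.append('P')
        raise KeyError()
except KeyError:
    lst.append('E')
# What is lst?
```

Step-by-step execution trace:
1. Inner try: `lst.append('B')` → lst = ['B'].
2. `raise IndexError()` raises IndexError.
3. Inner `except IndexError` matches → `lst.append('P')` → lst = ['B', 'P'].
4. `raise KeyError()` raises KeyError; propagates to outer try.
5. Outer `except KeyError` matches → `lst.append('E')` → lst = ['B', 'P', 'E'].
Result: ['B', 'P', 'E']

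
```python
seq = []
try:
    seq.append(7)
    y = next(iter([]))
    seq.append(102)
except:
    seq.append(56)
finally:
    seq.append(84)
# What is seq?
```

Step-by-step execution trace:
1. try: `seq.append(7)` → seq = [7].
2. `y = next(iter([]))` raises StopIteration; `seq.append(102)` is not reached.
3. bare `except` matches → `seq.append(56)` → seq = [7, 56].
4. finally always runs: `seq.append(84)` → seq = [7, 56, 84].
Result: [7, 56, 84]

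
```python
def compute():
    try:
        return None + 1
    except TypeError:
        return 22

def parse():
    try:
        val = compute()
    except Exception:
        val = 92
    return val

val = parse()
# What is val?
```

Step-by-step execution trace:
1. `parse()` calls `compute()`.
2. In compute: `None + 1` raises TypeError; `except TypeError` catches it → returns 22.
3. In parse: `val = compute()` → val = 22. No exception reaches parse.
4. `except Exception` is skipped; parse returns 22.
5. val = 22.
Result: 22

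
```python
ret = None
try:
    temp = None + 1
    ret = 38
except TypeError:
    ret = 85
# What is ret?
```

Step-by-step execution trace:
1. `temp = None + 1` raises TypeError.
2. `ret = 38` is not reached.
3. `except TypeError` matches → ret = 85.
Result: 85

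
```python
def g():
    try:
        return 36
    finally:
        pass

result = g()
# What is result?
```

Step-by-step execution trace:
1. `g()` enters try: `return 36` sets pending return value 36.
2. Before returning, `finally: pass` runs (no effect).
3. g() returns 36 → result = 36.
Result: 36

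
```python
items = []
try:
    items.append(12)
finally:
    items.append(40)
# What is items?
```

Step-by-step execution trace:
1. try: `items.append(12)` → items = [12].
2. The try body completes without raising.
3. finally always runs: `items.append(40)` → items = [12, 40].
Result: [12, 40]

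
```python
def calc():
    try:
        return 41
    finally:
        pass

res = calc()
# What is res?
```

Step-by-step execution trace:
1. `calc()` enters try: `return 41` sets pending return value 41.
2. Before returning, `finally: pass` runs (no effect).
3. calc() returns 41 → res = 41.
Result: 41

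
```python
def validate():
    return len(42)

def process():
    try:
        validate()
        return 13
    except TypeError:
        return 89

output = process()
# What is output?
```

Step-by-step execution trace:
1. `process()` calls `validate()`.
2. `validate()` evaluates `len(42)`, which raises TypeError; it propagates to the caller.
3. `return 13` is not reached.
4. `except TypeError` in process matches → returns 89.
5. output = 89.
Result: 89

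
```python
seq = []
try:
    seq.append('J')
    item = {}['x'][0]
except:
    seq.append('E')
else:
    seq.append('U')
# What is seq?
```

Step-by-step execution trace:
1. try: `seq.append('J')` → seq = ['J'].
2. `item = {}['x'][0]` raises KeyError.
3. bare `except` matches → `seq.append('E')` → seq = ['J', 'E'].
4. `else` is skipped (an exception was raised).
Result: ['J', 'E']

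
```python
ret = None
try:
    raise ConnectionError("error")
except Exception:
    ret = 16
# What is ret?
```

Step-by-step execution trace:
1. `raise ConnectionError(...)` raises ConnectionError.
2. `except Exception` matches (ConnectionError is a subclass of Exception) → ret = 16.
Result: 16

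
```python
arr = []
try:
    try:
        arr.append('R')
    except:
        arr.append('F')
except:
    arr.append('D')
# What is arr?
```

Step-by-step execution trace:
1. Inner try: `arr.append('R')` → arr = ['R']. No exception raised.
2. Inner `except` is skipped.
3. Inner try completes normally; outer `except` is skipped.
Result: ['R']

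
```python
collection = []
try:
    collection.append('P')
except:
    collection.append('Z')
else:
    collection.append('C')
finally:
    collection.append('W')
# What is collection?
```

Step-by-step execution trace:
1. try: `collection.append('P')` → collection = ['P']. No exception raised.
2. `except` is skipped.
3. `else` runs: `collection.append('C')` → collection = ['P', 'C'].
4. `finally` always runs: `collection.append('W')` → collection = ['P', 'C', 'W'].
Result: ['P', 'C', 'W']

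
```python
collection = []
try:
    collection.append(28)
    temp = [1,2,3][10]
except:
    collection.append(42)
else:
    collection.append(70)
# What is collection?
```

Step-by-step execution trace:
1. try: `collection.append(28)` → collection = [28].
2. `temp = [1,2,3][10]` raises IndexError.
3. bare `except` matches → `collection.append(42)` → collection = [28, 42].
4. `else` is skipped (an exception was raised).
Result: [28, 42]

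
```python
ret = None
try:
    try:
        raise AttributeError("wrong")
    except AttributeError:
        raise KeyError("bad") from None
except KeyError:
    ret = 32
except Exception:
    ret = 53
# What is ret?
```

Step-by-step execution trace:
1. Inner try raises AttributeError; inner `except AttributeError` catches it.
2. `raise KeyError(...) from None` raises KeyError (from None suppresses __context__, but the active exception is still KeyError).
3. Outer `except KeyError` matches → ret = 32.
4. `except Exception` is not reached.
Result: 32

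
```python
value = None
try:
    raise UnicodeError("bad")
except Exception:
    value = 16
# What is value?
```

Step-by-step execution trace:
1. `raise UnicodeError(...)` raises UnicodeError.
2. `except Exception` matches (UnicodeError is a subclass of Exception) → value = 16.
Result: 16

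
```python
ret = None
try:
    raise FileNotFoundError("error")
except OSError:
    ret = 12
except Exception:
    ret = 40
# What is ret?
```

Step-by-step execution trace:
1. `raise FileNotFoundError(...)` raises FileNotFoundError.
2. `except OSError` matches (FileNotFoundError is a subclass of OSError) → ret = 12.
3. `except Exception` is not reached.
Result: 12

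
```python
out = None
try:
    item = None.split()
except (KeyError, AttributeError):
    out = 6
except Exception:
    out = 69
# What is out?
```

Step-by-step execution trace:
1. `item = None.split()` raises AttributeError.
2. `except (KeyError, AttributeError)` matches (AttributeError is in the tuple) → out = 6.
3. `except Exception` is not reached.
Result: 6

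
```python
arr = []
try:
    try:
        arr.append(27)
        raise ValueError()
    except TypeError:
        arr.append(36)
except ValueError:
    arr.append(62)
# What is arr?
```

Step-by-step execution trace:
1. Inner try: `arr.append(27)` → arr = [27].
2. `raise ValueError()` raises ValueError.
3. Inner `except TypeError` does not match ValueError; exception propagates to outer try.
4. Outer `except ValueError` matches → `arr.append(62)` → arr = [27, 62].
Result: [27, 62]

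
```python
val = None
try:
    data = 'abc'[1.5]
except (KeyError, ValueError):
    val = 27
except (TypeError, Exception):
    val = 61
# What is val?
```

Step-by-step execution trace:
1. `data = 'abc'[1.5]` raises TypeError.
2. `except (KeyError, ValueError)` does not match TypeError; skipped.
3. `except (TypeError, Exception)` matches (TypeError is in the tuple) → val = 61.
Result: 61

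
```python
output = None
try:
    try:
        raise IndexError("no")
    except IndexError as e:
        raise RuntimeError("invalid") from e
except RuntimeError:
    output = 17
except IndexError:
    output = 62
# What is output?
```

Step-by-step execution trace:
1. Inner try raises IndexError; inner `except IndexError as e` catches it.
2. `raise RuntimeError(...) from e` raises RuntimeError (IndexError is attached as __cause__, but only RuntimeError is active).
3. Outer `except RuntimeError` matches → output = 17.
4. `except IndexError` is not reached.
Result: 17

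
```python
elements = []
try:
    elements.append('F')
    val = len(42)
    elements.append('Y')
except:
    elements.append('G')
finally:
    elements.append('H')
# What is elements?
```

Step-by-step execution trace:
1. try: `elements.append('F')` → elements = ['F'].
2. `val = len(42)` raises TypeError; `elements.append('Y')` is not reached.
3. bare `except` matches → `elements.append('G')` → elements = ['F', 'G'].
4. finally always runs: `elements.append('H')` → elements = ['F', 'G', 'H'].
Result: ['F', 'G', 'H']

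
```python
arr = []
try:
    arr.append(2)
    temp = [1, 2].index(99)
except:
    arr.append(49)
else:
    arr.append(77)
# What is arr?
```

Step-by-step execution trace:
1. try: `arr.append(2)` → arr = [2].
2. `temp = [1, 2].index(99)` raises ValueError.
3. bare `except` matches → `arr.append(49)` → arr = [2, 49].
4. `else` is skipped (an exception was raised).
Result: [2, 49]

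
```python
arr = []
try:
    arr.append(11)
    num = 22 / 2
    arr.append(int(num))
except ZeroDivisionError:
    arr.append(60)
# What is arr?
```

Step-by-step execution trace:
1. try: `arr.append(11)` → arr = [11].
2. `num = 22 / 2` → num = 11.0. No exception raised.
3. `arr.append(int(num))` → arr = [11, 11].
4. `except ZeroDivisionError` is skipped (no exception was raised).
Result: [11, 11]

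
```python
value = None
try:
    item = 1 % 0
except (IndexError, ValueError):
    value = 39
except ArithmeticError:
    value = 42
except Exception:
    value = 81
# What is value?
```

Step-by-step execution trace:
1. `item = 1 % 0` raises ZeroDivisionError.
2. `except (IndexError, ValueError)` does not match ZeroDivisionError; skipped.
3. `except ArithmeticError` matches (ZeroDivisionError is a subclass of ArithmeticError) → value = 42.
4. `except Exception` is not reached.
Result: 42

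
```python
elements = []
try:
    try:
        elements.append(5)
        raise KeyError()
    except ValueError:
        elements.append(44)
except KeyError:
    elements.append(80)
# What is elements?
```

Step-by-step execution trace:
1. Inner try: `elements.append(5)` → elements = [5].
2. `raise KeyError()` raises KeyError.
3. Inner `except ValueError` does not match KeyError; exception propagates to outer try.
4. Outer `except KeyError` matches → `elements.append(80)` → elements = [5, 80].
Result: [5, 80]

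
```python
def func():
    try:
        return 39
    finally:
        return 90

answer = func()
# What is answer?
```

Step-by-step execution trace:
1. `func()` enters try: `return 39` sets pending return value 39.
2. Before returning, `finally: return 90` runs and overrides the pending return.
3. func() returns 90 → answer = 90.
Result: 90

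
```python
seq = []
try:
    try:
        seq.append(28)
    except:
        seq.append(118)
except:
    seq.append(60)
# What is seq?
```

Step-by-step execution trace:
1. Inner try: `seq.append(28)` → seq = [28]. No exception raised.
2. Inner `except` is skipped.
3. Inner try completes normally; outer `except` is skipped.
Result: [28]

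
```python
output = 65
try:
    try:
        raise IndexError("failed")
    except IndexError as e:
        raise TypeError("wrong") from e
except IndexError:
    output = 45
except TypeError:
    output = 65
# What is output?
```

Step-by-step execution trace:
1. Inner try raises IndexError; inner `except IndexError as e` catches it.
2. `raise TypeError(...) from e` raises TypeError (IndexError is attached as __cause__, but only TypeError is active).
3. Outer `except IndexError` does not match TypeError; skipped.
4. Outer `except TypeError` matches → output = 65.
Result: 65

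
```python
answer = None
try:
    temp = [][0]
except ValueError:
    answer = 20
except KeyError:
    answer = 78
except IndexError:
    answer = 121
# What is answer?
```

Step-by-step execution trace:
1. `temp = [][0]` raises IndexError.
2. `except ValueError` does not match IndexError; skipped.
3. `except KeyError` does not match IndexError; skipped.
4. `except IndexError` matches → answer = 121.
Result: 121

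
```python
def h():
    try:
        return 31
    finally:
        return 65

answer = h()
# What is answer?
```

Step-by-step execution trace:
1. `h()` enters try: `return 31` sets pending return value 31.
2. Before returning, `finally: return 65` runs and overrides the pending return.
3. h() returns 65 → answer = 65.
Result: 65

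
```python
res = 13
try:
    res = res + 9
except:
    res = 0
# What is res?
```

Step-by-step execution trace:
1. res starts at 13.
2. try: `res = res + 9` → res = 22. No exception raised.
3. `except` is skipped.
Result: 22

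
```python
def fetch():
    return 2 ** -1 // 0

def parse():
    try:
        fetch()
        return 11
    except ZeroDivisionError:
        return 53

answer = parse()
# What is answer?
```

Step-by-step execution trace:
1. `parse()` calls `fetch()`.
2. `fetch()` evaluates `2 ** -1 // 0`, which raises ZeroDivisionError; it propagates to the caller.
3. `return 11` is not reached.
4. `except ZeroDivisionError` in parse matches → returns 53.
5. answer = 53.
Result: 53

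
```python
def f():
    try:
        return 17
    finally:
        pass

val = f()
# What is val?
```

Step-by-step execution trace:
1. `f()` enters try: `return 17` sets pending return value 17.
2. Before returning, `finally: pass` runs (no effect).
3. f() returns 17 → val = 17.
Result: 17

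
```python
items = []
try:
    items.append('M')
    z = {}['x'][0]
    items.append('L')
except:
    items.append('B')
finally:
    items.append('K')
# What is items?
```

Step-by-step execution trace:
1. try: `items.append('M')` → items = ['M'].
2. `z = {}['x'][0]` raises KeyError; `items.append('L')` is not reached.
3. bare `except` matches → `items.append('B')` → items = ['M', 'B'].
4. finally always runs: `items.append('K')` → items = ['M', 'B', 'K'].
Result: ['M', 'B', 'K']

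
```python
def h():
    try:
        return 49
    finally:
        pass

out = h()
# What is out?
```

Step-by-step execution trace:
1. `h()` enters try: `return 49` sets pending return value 49.
2. Before returning, `finally: pass` runs (no effect).
3. h() returns 49 → out = 49.
Result: 49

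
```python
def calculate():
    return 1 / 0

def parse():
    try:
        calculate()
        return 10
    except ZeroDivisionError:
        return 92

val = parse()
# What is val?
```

Step-by-step execution trace:
1. `parse()` calls `calculate()`.
2. `calculate()` evaluates `1 / 0`, which raises ZeroDivisionError; it propagates to the caller.
3. `return 10` is not reached.
4. `except ZeroDivisionError` in parse matches → returns 92.
5. val = 92.
Result: 92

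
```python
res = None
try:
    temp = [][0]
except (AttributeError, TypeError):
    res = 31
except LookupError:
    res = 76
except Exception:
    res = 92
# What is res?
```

Step-by-step execution trace:
1. `temp = [][0]` raises IndexError.
2. `except (AttributeError, TypeError)` does not match IndexError; skipped.
3. `except LookupError` matches (IndexError is a subclass of LookupError) → res = 76.
4. `except Exception` is not reached.
Result: 76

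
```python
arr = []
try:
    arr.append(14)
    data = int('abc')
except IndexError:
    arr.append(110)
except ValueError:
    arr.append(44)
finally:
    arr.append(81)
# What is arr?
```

Step-by-step execution trace:
1. try: `arr.append(14)` → arr = [14].
2. `data = int('abc')` raises ValueError.
3. `except IndexError` does not match ValueError; skipped.
4. `except ValueError` matches → `arr.append(44)` → arr = [14, 44].
5. finally always runs: `arr.append(81)` → arr = [14, 44, 81].
Result: [14, 44, 81]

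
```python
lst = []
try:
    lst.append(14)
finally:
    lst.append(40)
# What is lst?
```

Step-by-step execution trace:
1. try: `lst.append(14)` → lst = [14].
2. The try body completes without raising.
3. finally always runs: `lst.append(40)` → lst = [14, 40].
Result: [14, 40]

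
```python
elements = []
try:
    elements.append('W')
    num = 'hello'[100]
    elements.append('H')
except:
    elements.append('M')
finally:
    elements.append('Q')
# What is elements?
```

Step-by-step execution trace:
1. try: `elements.append('W')` → elements = ['W'].
2. `num = 'hello'[100]` raises IndexError; `elements.append('H')` is not reached.
3. bare `except` matches → `elements.append('M')` → elements = ['W', 'M'].
4. finally always runs: `elements.append('Q')` → elements = ['W', 'M', 'Q'].
Result: ['W', 'M', 'Q']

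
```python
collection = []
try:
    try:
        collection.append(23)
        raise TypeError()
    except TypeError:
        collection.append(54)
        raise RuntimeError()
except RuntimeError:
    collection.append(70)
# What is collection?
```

Step-by-step execution trace:
1. Inner try: `collection.append(23)` → collection = [23].
2. `raise TypeError()` raises TypeError.
3. Inner `except TypeError` matches → `collection.append(54)` → collection = [23, 54].
4. `raise RuntimeError()` raises RuntimeError; propagates to outer try.
5. Outer `except RuntimeError` matches → `collection.append(70)` → collection = [23, 54, 70].
Result: [23, 54, 70]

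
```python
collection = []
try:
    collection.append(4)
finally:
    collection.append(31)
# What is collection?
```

Step-by-step execution trace:
1. try: `collection.append(4)` → collection = [4].
2. The try body completes without raising.
3. finally always runs: `collection.append(31)` → collection = [4, 31].
Result: [4, 31]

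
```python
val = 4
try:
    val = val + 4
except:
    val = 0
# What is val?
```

Step-by-step execution trace:
1. val starts at 4.
2. try: `val = val + 4` → val = 8. No exception raised.
3. `except` is skipped.
Result: 8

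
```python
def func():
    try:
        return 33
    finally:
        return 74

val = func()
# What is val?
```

Step-by-step execution trace:
1. `func()` enters try: `return 33` sets pending return value 33.
2. Before returning, `finally: return 74` runs and overrides the pending return.
3. func() returns 74 → val = 74.
Result: 74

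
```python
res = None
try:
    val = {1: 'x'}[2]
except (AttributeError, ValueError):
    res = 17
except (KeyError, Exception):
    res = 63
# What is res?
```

Step-by-step execution trace:
1. `val = {1: 'x'}[2]` raises KeyError.
2. `except (AttributeError, ValueError)` does not match KeyError; skipped.
3. `except (KeyError, Exception)` matches (KeyError is in the tuple) → res = 63.
Result: 63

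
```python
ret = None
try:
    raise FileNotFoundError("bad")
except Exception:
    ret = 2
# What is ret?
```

Step-by-step execution trace:
1. `raise FileNotFoundError(...)` raises FileNotFoundError.
2. `except Exception` matches (FileNotFoundError is a subclass of Exception) → ret = 2.
Result: 2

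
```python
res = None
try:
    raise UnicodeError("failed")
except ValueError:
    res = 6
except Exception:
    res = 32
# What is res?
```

Step-by-step execution trace:
1. `raise UnicodeError(...)` raises UnicodeError.
2. `except ValueError` matches (UnicodeError is a subclass of ValueError) → res = 6.
3. `except Exception` is not reached.
Result: 6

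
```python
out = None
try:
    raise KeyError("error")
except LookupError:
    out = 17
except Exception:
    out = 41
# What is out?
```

Step-by-step execution trace:
1. `raise KeyError(...)` raises KeyError.
2. `except LookupError` matches (KeyError is a subclass of LookupError) → out = 17.
3. `except Exception` is not reached.
Result: 17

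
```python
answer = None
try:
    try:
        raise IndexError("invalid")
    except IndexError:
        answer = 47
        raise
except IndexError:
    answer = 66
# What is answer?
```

Step-by-step execution trace:
1. Inner try: `raise IndexError("invalid")` raises IndexError.
2. Inner `except IndexError` matches → answer = 47.
3. bare `raise` re-raises the same IndexError.
4. Outer `except IndexError` matches → answer = 66.
Result: 66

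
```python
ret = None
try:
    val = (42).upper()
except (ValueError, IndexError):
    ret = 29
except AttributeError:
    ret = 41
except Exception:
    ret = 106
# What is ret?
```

Step-by-step execution trace:
1. `val = (42).upper()` raises AttributeError.
2. `except (ValueError, IndexError)` does not match AttributeError; skipped.
3. `except AttributeError` matches (exact type match) → ret = 41.
4. `except Exception` is not reached.
Result: 41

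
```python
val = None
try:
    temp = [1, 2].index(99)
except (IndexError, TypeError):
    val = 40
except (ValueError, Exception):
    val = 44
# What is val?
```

Step-by-step execution trace:
1. `temp = [1, 2].index(99)` raises ValueError.
2. `except (IndexError, TypeError)` does not match ValueError; skipped.
3. `except (ValueError, Exception)` matches (ValueError is in the tuple) → val = 44.
Result: 44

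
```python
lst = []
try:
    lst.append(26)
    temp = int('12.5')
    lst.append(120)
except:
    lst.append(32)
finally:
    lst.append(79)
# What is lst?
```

Step-by-step execution trace:
1. try: `lst.append(26)` → lst = [26].
2. `temp = int('12.5')` raises ValueError; `lst.append(120)` is not reached.
3. bare `except` matches → `lst.append(32)` → lst = [26, 32].
4. finally always runs: `lst.append(79)` → lst = [26, 32, 79].
Result: [26, 32, 79]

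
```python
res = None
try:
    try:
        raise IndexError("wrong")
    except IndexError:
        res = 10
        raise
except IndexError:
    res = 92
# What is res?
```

Step-by-step execution trace:
1. Inner try: `raise IndexError("wrong")` raises IndexError.
2. Inner `except IndexError` matches → res = 10.
3. bare `raise` re-raises the same IndexError.
4. Outer `except IndexError` matches → res = 92.
Result: 92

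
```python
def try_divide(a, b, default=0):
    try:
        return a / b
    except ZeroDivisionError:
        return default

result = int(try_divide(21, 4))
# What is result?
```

Step-by-step execution trace:
1. `try_divide(21, 4)` enters try: `return 21 / 4` → returns 5.25. No exception raised.
2. `except ZeroDivisionError` is skipped.
3. `int(5.25)` → 5 → result = 5.
Result: 5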